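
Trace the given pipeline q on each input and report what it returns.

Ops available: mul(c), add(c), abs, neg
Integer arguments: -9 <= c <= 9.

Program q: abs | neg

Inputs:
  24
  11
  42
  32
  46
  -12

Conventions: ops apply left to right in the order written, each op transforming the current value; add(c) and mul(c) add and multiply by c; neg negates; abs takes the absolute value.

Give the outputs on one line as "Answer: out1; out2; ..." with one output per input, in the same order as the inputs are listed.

Execution, op by op:
  24 -> 24 -> -24
  11 -> 11 -> -11
  42 -> 42 -> -42
  32 -> 32 -> -32
  46 -> 46 -> -46
  -12 -> 12 -> -12

-24; -11; -42; -32; -46; -12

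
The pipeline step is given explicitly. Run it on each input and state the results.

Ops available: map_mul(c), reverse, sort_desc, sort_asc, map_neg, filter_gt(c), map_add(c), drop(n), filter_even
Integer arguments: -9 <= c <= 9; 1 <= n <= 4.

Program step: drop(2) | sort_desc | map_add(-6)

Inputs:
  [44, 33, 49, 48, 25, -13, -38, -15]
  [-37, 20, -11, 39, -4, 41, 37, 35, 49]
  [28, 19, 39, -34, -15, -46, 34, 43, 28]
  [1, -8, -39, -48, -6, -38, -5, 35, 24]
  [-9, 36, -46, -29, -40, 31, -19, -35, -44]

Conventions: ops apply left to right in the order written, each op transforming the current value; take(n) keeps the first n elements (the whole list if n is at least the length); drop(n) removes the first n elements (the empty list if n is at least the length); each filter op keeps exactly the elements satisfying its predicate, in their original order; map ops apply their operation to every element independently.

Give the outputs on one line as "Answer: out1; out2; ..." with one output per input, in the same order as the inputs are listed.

Execution, op by op:
  [44, 33, 49, 48, 25, -13, -38, -15] -> [49, 48, 25, -13, -38, -15] -> [49, 48, 25, -13, -15, -38] -> [43, 42, 19, -19, -21, -44]
  [-37, 20, -11, 39, -4, 41, 37, 35, 49] -> [-11, 39, -4, 41, 37, 35, 49] -> [49, 41, 39, 37, 35, -4, -11] -> [43, 35, 33, 31, 29, -10, -17]
  [28, 19, 39, -34, -15, -46, 34, 43, 28] -> [39, -34, -15, -46, 34, 43, 28] -> [43, 39, 34, 28, -15, -34, -46] -> [37, 33, 28, 22, -21, -40, -52]
  [1, -8, -39, -48, -6, -38, -5, 35, 24] -> [-39, -48, -6, -38, -5, 35, 24] -> [35, 24, -5, -6, -38, -39, -48] -> [29, 18, -11, -12, -44, -45, -54]
  [-9, 36, -46, -29, -40, 31, -19, -35, -44] -> [-46, -29, -40, 31, -19, -35, -44] -> [31, -19, -29, -35, -40, -44, -46] -> [25, -25, -35, -41, -46, -50, -52]

[43, 42, 19, -19, -21, -44]; [43, 35, 33, 31, 29, -10, -17]; [37, 33, 28, 22, -21, -40, -52]; [29, 18, -11, -12, -44, -45, -54]; [25, -25, -35, -41, -46, -50, -52]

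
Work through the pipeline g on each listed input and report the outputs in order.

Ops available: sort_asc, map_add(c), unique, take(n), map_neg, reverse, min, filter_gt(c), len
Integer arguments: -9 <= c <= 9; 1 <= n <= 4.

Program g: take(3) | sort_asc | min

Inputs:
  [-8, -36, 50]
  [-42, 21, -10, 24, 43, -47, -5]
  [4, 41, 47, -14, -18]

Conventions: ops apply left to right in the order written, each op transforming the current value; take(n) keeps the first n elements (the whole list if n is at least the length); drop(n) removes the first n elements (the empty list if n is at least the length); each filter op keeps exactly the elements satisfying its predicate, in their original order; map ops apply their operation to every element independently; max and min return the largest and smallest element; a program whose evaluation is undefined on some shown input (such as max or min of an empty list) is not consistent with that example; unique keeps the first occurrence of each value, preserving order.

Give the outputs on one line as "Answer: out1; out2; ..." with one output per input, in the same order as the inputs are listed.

Execution, op by op:
  [-8, -36, 50] -> [-8, -36, 50] -> [-36, -8, 50] -> -36
  [-42, 21, -10, 24, 43, -47, -5] -> [-42, 21, -10] -> [-42, -10, 21] -> -42
  [4, 41, 47, -14, -18] -> [4, 41, 47] -> [4, 41, 47] -> 4

-36; -42; 4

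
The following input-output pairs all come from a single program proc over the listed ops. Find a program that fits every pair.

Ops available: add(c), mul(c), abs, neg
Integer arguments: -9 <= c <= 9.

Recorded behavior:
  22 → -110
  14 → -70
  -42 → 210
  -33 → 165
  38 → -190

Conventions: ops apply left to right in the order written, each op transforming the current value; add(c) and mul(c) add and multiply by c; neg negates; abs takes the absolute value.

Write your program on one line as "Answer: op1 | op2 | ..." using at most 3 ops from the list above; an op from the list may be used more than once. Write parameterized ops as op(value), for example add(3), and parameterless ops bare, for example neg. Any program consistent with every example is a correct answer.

neg | mul(5)

Check, running the answer program on each example:
  22 -> -22 -> -110
  14 -> -14 -> -70
  -42 -> 42 -> 210
  -33 -> 33 -> 165
  38 -> -38 -> -190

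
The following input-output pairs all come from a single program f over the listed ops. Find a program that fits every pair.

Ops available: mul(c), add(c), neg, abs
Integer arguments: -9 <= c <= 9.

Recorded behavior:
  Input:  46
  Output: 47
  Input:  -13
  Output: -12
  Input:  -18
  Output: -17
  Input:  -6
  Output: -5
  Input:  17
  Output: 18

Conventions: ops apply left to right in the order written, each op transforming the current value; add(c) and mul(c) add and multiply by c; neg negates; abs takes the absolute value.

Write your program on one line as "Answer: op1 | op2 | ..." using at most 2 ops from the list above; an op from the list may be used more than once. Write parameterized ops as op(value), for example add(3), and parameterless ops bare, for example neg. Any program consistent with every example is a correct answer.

add(9) | add(-8)

Check, running the answer program on each example:
  46 -> 55 -> 47
  -13 -> -4 -> -12
  -18 -> -9 -> -17
  -6 -> 3 -> -5
  17 -> 26 -> 18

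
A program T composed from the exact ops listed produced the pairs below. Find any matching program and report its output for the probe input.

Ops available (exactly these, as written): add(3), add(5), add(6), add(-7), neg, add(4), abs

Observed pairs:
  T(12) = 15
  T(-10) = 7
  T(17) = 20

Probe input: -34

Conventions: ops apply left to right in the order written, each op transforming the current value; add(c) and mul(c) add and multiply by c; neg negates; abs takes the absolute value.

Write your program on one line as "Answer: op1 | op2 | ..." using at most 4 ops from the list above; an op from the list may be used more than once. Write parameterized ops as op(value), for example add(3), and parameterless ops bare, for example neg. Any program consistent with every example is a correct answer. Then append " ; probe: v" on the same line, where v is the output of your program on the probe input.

add(3) | neg | abs ; probe: 31

Check, running the answer program on each example:
  12 -> 15 -> -15 -> 15
  -10 -> -7 -> 7 -> 7
  17 -> 20 -> -20 -> 20
  probe: -34 -> -31 -> 31 -> 31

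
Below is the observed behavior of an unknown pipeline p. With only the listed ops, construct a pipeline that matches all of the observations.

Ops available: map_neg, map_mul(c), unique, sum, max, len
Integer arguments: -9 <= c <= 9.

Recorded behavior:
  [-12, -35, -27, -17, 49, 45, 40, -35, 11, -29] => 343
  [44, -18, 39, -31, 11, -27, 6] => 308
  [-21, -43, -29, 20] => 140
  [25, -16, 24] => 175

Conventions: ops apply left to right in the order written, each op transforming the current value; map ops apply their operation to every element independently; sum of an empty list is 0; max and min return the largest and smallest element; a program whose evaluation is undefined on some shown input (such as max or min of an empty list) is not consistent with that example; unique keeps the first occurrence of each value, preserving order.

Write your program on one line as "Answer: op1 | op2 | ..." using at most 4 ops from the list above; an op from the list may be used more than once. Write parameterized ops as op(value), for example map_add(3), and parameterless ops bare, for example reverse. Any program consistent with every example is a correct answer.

map_mul(7) | unique | max

Check, running the answer program on each example:
  [-12, -35, -27, -17, 49, 45, 40, -35, 11, -29] -> [-84, -245, -189, -119, 343, 315, 280, -245, 77, -203] -> [-84, -245, -189, -119, 343, 315, 280, 77, -203] -> 343
  [44, -18, 39, -31, 11, -27, 6] -> [308, -126, 273, -217, 77, -189, 42] -> [308, -126, 273, -217, 77, -189, 42] -> 308
  [-21, -43, -29, 20] -> [-147, -301, -203, 140] -> [-147, -301, -203, 140] -> 140
  [25, -16, 24] -> [175, -112, 168] -> [175, -112, 168] -> 175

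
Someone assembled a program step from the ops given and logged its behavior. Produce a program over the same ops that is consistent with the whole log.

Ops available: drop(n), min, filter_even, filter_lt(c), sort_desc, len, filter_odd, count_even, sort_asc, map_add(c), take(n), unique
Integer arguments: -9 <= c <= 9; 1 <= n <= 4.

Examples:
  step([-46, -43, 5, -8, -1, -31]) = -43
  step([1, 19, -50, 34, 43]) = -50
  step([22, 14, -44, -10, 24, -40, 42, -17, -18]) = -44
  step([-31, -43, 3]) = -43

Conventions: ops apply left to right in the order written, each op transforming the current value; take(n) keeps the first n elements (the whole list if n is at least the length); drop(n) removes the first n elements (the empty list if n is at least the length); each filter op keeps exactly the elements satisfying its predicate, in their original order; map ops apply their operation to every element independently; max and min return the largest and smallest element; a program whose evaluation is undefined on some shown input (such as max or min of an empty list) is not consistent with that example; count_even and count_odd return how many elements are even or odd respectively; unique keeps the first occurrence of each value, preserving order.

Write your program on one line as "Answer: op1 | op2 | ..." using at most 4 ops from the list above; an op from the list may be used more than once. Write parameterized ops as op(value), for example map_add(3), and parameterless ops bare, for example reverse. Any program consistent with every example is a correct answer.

drop(1) | take(2) | min

Check, running the answer program on each example:
  [-46, -43, 5, -8, -1, -31] -> [-43, 5, -8, -1, -31] -> [-43, 5] -> -43
  [1, 19, -50, 34, 43] -> [19, -50, 34, 43] -> [19, -50] -> -50
  [22, 14, -44, -10, 24, -40, 42, -17, -18] -> [14, -44, -10, 24, -40, 42, -17, -18] -> [14, -44] -> -44
  [-31, -43, 3] -> [-43, 3] -> [-43, 3] -> -43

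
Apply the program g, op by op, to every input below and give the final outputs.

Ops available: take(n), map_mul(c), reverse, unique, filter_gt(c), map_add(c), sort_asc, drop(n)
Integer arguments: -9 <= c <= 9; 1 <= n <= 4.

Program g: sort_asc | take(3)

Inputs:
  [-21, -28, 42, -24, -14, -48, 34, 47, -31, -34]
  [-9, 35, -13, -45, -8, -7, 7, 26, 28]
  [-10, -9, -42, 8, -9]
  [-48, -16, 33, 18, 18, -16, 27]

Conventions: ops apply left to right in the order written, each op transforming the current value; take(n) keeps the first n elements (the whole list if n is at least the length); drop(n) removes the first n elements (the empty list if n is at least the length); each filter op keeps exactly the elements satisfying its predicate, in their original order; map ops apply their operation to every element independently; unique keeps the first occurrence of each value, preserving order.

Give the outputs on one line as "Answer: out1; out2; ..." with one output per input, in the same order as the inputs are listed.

Execution, op by op:
  [-21, -28, 42, -24, -14, -48, 34, 47, -31, -34] -> [-48, -34, -31, -28, -24, -21, -14, 34, 42, 47] -> [-48, -34, -31]
  [-9, 35, -13, -45, -8, -7, 7, 26, 28] -> [-45, -13, -9, -8, -7, 7, 26, 28, 35] -> [-45, -13, -9]
  [-10, -9, -42, 8, -9] -> [-42, -10, -9, -9, 8] -> [-42, -10, -9]
  [-48, -16, 33, 18, 18, -16, 27] -> [-48, -16, -16, 18, 18, 27, 33] -> [-48, -16, -16]

[-48, -34, -31]; [-45, -13, -9]; [-42, -10, -9]; [-48, -16, -16]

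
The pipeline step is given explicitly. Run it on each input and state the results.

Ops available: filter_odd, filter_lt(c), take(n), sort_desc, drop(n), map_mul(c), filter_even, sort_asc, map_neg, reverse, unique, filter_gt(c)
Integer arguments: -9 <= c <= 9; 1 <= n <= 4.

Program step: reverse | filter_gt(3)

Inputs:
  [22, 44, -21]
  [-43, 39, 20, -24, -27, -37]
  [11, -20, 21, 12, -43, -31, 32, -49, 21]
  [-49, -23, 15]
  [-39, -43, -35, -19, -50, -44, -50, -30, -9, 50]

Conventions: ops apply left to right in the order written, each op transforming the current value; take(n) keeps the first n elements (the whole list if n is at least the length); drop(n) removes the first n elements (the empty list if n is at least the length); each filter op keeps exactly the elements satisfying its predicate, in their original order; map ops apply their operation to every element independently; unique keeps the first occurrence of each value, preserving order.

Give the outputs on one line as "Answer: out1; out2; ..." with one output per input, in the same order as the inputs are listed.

Execution, op by op:
  [22, 44, -21] -> [-21, 44, 22] -> [44, 22]
  [-43, 39, 20, -24, -27, -37] -> [-37, -27, -24, 20, 39, -43] -> [20, 39]
  [11, -20, 21, 12, -43, -31, 32, -49, 21] -> [21, -49, 32, -31, -43, 12, 21, -20, 11] -> [21, 32, 12, 21, 11]
  [-49, -23, 15] -> [15, -23, -49] -> [15]
  [-39, -43, -35, -19, -50, -44, -50, -30, -9, 50] -> [50, -9, -30, -50, -44, -50, -19, -35, -43, -39] -> [50]

[44, 22]; [20, 39]; [21, 32, 12, 21, 11]; [15]; [50]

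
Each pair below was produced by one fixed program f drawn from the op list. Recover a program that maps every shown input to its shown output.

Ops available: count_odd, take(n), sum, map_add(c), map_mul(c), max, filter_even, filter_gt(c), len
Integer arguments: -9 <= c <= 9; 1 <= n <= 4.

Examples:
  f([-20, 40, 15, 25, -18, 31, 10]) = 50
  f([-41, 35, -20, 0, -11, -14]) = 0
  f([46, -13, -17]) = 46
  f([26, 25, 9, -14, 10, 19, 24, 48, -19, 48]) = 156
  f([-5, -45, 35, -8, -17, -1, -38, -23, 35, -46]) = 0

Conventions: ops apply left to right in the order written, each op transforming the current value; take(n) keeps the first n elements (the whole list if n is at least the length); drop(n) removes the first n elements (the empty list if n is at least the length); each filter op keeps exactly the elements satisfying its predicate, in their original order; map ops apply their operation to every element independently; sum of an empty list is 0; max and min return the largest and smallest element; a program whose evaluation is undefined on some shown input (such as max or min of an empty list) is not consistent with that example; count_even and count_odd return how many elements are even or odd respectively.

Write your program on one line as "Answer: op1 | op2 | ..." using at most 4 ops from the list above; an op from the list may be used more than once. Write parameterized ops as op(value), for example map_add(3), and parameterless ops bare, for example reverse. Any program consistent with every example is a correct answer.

filter_gt(-5) | filter_even | sum

Check, running the answer program on each example:
  [-20, 40, 15, 25, -18, 31, 10] -> [40, 15, 25, 31, 10] -> [40, 10] -> 50
  [-41, 35, -20, 0, -11, -14] -> [35, 0] -> [0] -> 0
  [46, -13, -17] -> [46] -> [46] -> 46
  [26, 25, 9, -14, 10, 19, 24, 48, -19, 48] -> [26, 25, 9, 10, 19, 24, 48, 48] -> [26, 10, 24, 48, 48] -> 156
  [-5, -45, 35, -8, -17, -1, -38, -23, 35, -46] -> [35, -1, 35] -> [] -> 0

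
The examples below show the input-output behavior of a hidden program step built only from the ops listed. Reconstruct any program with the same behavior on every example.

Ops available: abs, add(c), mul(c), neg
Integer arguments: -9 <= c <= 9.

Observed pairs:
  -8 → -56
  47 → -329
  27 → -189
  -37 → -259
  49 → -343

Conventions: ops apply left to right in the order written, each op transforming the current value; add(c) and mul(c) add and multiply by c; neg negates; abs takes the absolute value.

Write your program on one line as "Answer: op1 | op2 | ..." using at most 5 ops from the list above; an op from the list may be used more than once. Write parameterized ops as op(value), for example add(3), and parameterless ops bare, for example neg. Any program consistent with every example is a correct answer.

neg | mul(7) | abs | neg

Check, running the answer program on each example:
  -8 -> 8 -> 56 -> 56 -> -56
  47 -> -47 -> -329 -> 329 -> -329
  27 -> -27 -> -189 -> 189 -> -189
  -37 -> 37 -> 259 -> 259 -> -259
  49 -> -49 -> -343 -> 343 -> -343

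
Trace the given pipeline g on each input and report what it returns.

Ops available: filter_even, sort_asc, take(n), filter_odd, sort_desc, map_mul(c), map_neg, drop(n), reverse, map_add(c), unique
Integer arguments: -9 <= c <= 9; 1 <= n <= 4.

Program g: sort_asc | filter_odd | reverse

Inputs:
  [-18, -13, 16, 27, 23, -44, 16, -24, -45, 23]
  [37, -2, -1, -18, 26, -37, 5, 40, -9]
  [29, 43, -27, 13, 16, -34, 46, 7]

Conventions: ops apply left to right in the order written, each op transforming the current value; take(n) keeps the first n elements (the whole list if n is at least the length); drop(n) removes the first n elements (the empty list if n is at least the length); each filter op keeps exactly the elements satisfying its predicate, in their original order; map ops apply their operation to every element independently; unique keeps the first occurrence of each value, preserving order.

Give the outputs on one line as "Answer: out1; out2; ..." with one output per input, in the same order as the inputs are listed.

[27, 23, 23, -13, -45]; [37, 5, -1, -9, -37]; [43, 29, 13, 7, -27]

Execution, op by op:
  [-18, -13, 16, 27, 23, -44, 16, -24, -45, 23] -> [-45, -44, -24, -18, -13, 16, 16, 23, 23, 27] -> [-45, -13, 23, 23, 27] -> [27, 23, 23, -13, -45]
  [37, -2, -1, -18, 26, -37, 5, 40, -9] -> [-37, -18, -9, -2, -1, 5, 26, 37, 40] -> [-37, -9, -1, 5, 37] -> [37, 5, -1, -9, -37]
  [29, 43, -27, 13, 16, -34, 46, 7] -> [-34, -27, 7, 13, 16, 29, 43, 46] -> [-27, 7, 13, 29, 43] -> [43, 29, 13, 7, -27]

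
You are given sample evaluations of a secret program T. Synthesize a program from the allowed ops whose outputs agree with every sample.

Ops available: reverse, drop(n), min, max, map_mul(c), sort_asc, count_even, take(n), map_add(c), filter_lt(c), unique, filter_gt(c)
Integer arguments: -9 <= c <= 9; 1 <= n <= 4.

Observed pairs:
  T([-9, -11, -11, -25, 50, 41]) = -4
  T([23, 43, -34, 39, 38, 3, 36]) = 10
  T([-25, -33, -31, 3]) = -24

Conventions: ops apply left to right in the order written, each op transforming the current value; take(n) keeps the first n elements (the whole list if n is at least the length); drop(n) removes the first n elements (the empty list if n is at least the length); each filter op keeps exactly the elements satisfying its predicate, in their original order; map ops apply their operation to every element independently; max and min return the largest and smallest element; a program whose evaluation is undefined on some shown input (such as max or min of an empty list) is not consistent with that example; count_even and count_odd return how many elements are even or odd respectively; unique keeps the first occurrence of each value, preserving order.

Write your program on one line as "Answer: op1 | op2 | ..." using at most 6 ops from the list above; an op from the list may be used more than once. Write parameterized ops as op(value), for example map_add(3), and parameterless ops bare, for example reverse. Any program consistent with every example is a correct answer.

sort_asc | take(2) | drop(1) | map_add(7) | min

Check, running the answer program on each example:
  [-9, -11, -11, -25, 50, 41] -> [-25, -11, -11, -9, 41, 50] -> [-25, -11] -> [-11] -> [-4] -> -4
  [23, 43, -34, 39, 38, 3, 36] -> [-34, 3, 23, 36, 38, 39, 43] -> [-34, 3] -> [3] -> [10] -> 10
  [-25, -33, -31, 3] -> [-33, -31, -25, 3] -> [-33, -31] -> [-31] -> [-24] -> -24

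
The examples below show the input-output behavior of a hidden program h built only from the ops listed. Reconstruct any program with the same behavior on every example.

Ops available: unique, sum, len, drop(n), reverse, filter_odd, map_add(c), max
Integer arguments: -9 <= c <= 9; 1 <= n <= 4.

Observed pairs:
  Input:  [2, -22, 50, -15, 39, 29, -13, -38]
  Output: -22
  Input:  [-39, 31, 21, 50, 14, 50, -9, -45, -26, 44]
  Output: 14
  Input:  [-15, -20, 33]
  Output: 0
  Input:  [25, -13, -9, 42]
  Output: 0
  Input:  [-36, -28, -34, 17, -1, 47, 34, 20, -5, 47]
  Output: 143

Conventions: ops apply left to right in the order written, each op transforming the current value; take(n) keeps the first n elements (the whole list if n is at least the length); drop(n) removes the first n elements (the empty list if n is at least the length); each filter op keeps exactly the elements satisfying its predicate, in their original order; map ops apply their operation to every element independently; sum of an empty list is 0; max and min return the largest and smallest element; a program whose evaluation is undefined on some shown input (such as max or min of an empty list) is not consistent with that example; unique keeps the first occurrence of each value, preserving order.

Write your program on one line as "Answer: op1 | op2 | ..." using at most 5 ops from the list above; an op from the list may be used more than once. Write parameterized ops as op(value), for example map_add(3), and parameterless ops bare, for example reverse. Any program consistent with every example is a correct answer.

drop(2) | drop(1) | drop(2) | reverse | sum

Check, running the answer program on each example:
  [2, -22, 50, -15, 39, 29, -13, -38] -> [50, -15, 39, 29, -13, -38] -> [-15, 39, 29, -13, -38] -> [29, -13, -38] -> [-38, -13, 29] -> -22
  [-39, 31, 21, 50, 14, 50, -9, -45, -26, 44] -> [21, 50, 14, 50, -9, -45, -26, 44] -> [50, 14, 50, -9, -45, -26, 44] -> [50, -9, -45, -26, 44] -> [44, -26, -45, -9, 50] -> 14
  [-15, -20, 33] -> [33] -> [] -> [] -> [] -> 0
  [25, -13, -9, 42] -> [-9, 42] -> [42] -> [] -> [] -> 0
  [-36, -28, -34, 17, -1, 47, 34, 20, -5, 47] -> [-34, 17, -1, 47, 34, 20, -5, 47] -> [17, -1, 47, 34, 20, -5, 47] -> [47, 34, 20, -5, 47] -> [47, -5, 20, 34, 47] -> 143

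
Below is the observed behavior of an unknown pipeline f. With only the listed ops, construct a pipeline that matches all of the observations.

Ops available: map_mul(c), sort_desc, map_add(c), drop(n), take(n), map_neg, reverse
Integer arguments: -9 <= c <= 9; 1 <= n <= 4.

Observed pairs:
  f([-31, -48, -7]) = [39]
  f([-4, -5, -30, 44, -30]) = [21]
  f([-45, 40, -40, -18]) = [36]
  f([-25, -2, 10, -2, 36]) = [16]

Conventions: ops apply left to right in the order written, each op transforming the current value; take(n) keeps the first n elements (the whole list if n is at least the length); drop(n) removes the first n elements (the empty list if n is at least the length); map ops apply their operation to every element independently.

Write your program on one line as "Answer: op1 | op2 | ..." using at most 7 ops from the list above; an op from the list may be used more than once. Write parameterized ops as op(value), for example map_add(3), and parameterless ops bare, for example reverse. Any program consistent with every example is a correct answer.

take(4) | map_neg | sort_desc | map_add(-6) | take(1) | map_add(-3)

Check, running the answer program on each example:
  [-31, -48, -7] -> [-31, -48, -7] -> [31, 48, 7] -> [48, 31, 7] -> [42, 25, 1] -> [42] -> [39]
  [-4, -5, -30, 44, -30] -> [-4, -5, -30, 44] -> [4, 5, 30, -44] -> [30, 5, 4, -44] -> [24, -1, -2, -50] -> [24] -> [21]
  [-45, 40, -40, -18] -> [-45, 40, -40, -18] -> [45, -40, 40, 18] -> [45, 40, 18, -40] -> [39, 34, 12, -46] -> [39] -> [36]
  [-25, -2, 10, -2, 36] -> [-25, -2, 10, -2] -> [25, 2, -10, 2] -> [25, 2, 2, -10] -> [19, -4, -4, -16] -> [19] -> [16]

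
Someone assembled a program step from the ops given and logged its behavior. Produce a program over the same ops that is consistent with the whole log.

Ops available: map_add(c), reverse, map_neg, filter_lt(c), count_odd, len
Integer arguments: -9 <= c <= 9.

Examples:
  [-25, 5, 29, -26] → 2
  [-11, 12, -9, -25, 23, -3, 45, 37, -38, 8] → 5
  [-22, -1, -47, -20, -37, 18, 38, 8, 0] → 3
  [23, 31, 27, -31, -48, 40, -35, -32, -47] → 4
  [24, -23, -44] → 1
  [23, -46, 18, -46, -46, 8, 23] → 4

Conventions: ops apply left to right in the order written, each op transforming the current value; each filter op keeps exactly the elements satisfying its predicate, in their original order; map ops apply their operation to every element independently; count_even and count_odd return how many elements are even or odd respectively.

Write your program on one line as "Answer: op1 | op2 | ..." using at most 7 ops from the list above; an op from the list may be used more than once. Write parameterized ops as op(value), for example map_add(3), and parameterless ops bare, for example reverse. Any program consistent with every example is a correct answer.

map_neg | filter_lt(-3) | reverse | map_add(-8) | reverse | len

Check, running the answer program on each example:
  [-25, 5, 29, -26] -> [25, -5, -29, 26] -> [-5, -29] -> [-29, -5] -> [-37, -13] -> [-13, -37] -> 2
  [-11, 12, -9, -25, 23, -3, 45, 37, -38, 8] -> [11, -12, 9, 25, -23, 3, -45, -37, 38, -8] -> [-12, -23, -45, -37, -8] -> [-8, -37, -45, -23, -12] -> [-16, -45, -53, -31, -20] -> [-20, -31, -53, -45, -16] -> 5
  [-22, -1, -47, -20, -37, 18, 38, 8, 0] -> [22, 1, 47, 20, 37, -18, -38, -8, 0] -> [-18, -38, -8] -> [-8, -38, -18] -> [-16, -46, -26] -> [-26, -46, -16] -> 3
  [23, 31, 27, -31, -48, 40, -35, -32, -47] -> [-23, -31, -27, 31, 48, -40, 35, 32, 47] -> [-23, -31, -27, -40] -> [-40, -27, -31, -23] -> [-48, -35, -39, -31] -> [-31, -39, -35, -48] -> 4
  [24, -23, -44] -> [-24, 23, 44] -> [-24] -> [-24] -> [-32] -> [-32] -> 1
  [23, -46, 18, -46, -46, 8, 23] -> [-23, 46, -18, 46, 46, -8, -23] -> [-23, -18, -8, -23] -> [-23, -8, -18, -23] -> [-31, -16, -26, -31] -> [-31, -26, -16, -31] -> 4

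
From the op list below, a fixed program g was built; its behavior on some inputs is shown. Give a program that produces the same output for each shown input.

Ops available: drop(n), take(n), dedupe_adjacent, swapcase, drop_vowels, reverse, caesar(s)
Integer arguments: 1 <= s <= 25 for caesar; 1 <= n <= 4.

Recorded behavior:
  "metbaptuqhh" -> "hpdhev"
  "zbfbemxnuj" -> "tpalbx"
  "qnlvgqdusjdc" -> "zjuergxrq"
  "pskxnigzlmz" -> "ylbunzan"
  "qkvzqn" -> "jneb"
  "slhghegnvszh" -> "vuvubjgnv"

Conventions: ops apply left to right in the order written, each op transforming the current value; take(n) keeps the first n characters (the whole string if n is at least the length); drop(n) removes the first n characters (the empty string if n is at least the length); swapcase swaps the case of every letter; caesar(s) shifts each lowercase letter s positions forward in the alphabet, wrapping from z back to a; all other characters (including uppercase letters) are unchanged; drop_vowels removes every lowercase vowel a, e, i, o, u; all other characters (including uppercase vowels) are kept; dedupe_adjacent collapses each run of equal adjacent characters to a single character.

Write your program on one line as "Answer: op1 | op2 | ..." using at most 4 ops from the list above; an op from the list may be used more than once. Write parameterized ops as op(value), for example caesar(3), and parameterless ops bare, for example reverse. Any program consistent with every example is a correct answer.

drop(2) | drop_vowels | dedupe_adjacent | caesar(14)

Check, running the answer program on each example:
  "metbaptuqhh" -> "tbaptuqhh" -> "tbptqhh" -> "tbptqh" -> "hpdhev"
  "zbfbemxnuj" -> "fbemxnuj" -> "fbmxnj" -> "fbmxnj" -> "tpalbx"
  "qnlvgqdusjdc" -> "lvgqdusjdc" -> "lvgqdsjdc" -> "lvgqdsjdc" -> "zjuergxrq"
  "pskxnigzlmz" -> "kxnigzlmz" -> "kxngzlmz" -> "kxngzlmz" -> "ylbunzan"
  "qkvzqn" -> "vzqn" -> "vzqn" -> "vzqn" -> "jneb"
  "slhghegnvszh" -> "hghegnvszh" -> "hghgnvszh" -> "hghgnvszh" -> "vuvubjgnv"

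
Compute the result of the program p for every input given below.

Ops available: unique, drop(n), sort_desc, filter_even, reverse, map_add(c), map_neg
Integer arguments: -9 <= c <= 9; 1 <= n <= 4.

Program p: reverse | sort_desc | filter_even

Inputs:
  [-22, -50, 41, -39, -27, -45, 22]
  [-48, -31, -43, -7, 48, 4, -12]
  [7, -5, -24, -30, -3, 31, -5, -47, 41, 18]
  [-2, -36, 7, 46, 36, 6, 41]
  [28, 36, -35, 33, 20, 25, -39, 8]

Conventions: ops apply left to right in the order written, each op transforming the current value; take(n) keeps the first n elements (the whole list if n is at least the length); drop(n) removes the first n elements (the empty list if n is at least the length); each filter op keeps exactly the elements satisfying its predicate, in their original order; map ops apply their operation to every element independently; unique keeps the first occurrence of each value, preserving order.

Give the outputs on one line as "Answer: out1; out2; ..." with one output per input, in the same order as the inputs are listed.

[22, -22, -50]; [48, 4, -12, -48]; [18, -24, -30]; [46, 36, 6, -2, -36]; [36, 28, 20, 8]

Execution, op by op:
  [-22, -50, 41, -39, -27, -45, 22] -> [22, -45, -27, -39, 41, -50, -22] -> [41, 22, -22, -27, -39, -45, -50] -> [22, -22, -50]
  [-48, -31, -43, -7, 48, 4, -12] -> [-12, 4, 48, -7, -43, -31, -48] -> [48, 4, -7, -12, -31, -43, -48] -> [48, 4, -12, -48]
  [7, -5, -24, -30, -3, 31, -5, -47, 41, 18] -> [18, 41, -47, -5, 31, -3, -30, -24, -5, 7] -> [41, 31, 18, 7, -3, -5, -5, -24, -30, -47] -> [18, -24, -30]
  [-2, -36, 7, 46, 36, 6, 41] -> [41, 6, 36, 46, 7, -36, -2] -> [46, 41, 36, 7, 6, -2, -36] -> [46, 36, 6, -2, -36]
  [28, 36, -35, 33, 20, 25, -39, 8] -> [8, -39, 25, 20, 33, -35, 36, 28] -> [36, 33, 28, 25, 20, 8, -35, -39] -> [36, 28, 20, 8]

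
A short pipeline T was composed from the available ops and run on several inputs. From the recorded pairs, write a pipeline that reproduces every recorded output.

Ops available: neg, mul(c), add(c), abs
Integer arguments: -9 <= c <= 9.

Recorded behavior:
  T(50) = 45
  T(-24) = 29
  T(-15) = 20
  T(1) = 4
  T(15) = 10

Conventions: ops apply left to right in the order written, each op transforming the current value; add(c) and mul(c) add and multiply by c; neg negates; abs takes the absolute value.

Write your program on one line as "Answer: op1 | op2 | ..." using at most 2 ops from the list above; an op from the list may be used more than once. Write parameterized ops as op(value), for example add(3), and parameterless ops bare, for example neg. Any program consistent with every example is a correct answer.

add(-5) | abs

Check, running the answer program on each example:
  50 -> 45 -> 45
  -24 -> -29 -> 29
  -15 -> -20 -> 20
  1 -> -4 -> 4
  15 -> 10 -> 10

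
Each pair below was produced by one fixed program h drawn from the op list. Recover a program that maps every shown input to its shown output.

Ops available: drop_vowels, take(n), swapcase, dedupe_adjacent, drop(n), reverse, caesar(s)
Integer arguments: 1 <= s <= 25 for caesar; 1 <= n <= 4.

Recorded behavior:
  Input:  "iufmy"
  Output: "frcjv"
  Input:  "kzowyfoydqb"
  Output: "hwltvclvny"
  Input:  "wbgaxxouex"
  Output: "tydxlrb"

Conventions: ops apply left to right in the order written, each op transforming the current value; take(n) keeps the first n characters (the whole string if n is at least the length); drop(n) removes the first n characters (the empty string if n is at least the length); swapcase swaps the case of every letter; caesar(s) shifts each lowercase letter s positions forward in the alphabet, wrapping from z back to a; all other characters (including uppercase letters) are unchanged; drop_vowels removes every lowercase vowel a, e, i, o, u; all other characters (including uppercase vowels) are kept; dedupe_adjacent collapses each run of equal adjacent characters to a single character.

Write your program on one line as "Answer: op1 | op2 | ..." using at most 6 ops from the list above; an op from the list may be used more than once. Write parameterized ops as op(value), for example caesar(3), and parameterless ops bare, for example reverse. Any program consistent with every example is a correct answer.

dedupe_adjacent | caesar(19) | reverse | caesar(4) | drop_vowels | reverse

Check, running the answer program on each example:
  "iufmy" -> "iufmy" -> "bnyfr" -> "rfynb" -> "vjcrf" -> "vjcrf" -> "frcjv"
  "kzowyfoydqb" -> "kzowyfoydqb" -> "dshpryhrwju" -> "ujwrhyrphsd" -> "ynavlcvtlwh" -> "ynvlcvtlwh" -> "hwltvclvny"
  "wbgaxxouex" -> "wbgaxouex" -> "puztqhnxq" -> "qxnhqtzup" -> "ubrluxdyt" -> "brlxdyt" -> "tydxlrb"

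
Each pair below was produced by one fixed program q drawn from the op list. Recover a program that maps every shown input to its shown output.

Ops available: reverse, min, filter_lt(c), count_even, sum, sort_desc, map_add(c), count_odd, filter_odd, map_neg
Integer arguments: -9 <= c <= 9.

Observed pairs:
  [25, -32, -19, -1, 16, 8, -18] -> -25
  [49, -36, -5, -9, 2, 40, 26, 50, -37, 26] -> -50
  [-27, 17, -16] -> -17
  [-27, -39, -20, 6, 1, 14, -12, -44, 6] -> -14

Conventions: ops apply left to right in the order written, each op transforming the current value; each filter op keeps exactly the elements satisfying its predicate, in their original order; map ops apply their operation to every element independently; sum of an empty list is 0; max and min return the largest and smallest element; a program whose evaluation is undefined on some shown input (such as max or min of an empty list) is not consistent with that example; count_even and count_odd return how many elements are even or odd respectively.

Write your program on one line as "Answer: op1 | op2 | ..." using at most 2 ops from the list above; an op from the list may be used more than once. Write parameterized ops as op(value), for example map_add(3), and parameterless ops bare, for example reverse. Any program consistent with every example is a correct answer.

map_neg | min

Check, running the answer program on each example:
  [25, -32, -19, -1, 16, 8, -18] -> [-25, 32, 19, 1, -16, -8, 18] -> -25
  [49, -36, -5, -9, 2, 40, 26, 50, -37, 26] -> [-49, 36, 5, 9, -2, -40, -26, -50, 37, -26] -> -50
  [-27, 17, -16] -> [27, -17, 16] -> -17
  [-27, -39, -20, 6, 1, 14, -12, -44, 6] -> [27, 39, 20, -6, -1, -14, 12, 44, -6] -> -14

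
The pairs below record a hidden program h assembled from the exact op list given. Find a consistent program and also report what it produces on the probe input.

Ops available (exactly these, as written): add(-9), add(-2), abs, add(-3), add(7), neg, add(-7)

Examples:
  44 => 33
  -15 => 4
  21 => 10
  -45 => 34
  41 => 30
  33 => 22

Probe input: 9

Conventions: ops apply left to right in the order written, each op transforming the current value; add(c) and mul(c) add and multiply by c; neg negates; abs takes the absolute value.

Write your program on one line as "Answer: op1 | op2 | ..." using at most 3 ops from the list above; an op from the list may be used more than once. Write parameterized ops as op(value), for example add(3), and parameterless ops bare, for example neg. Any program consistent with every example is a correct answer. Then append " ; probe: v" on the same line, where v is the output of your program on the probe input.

abs | add(-9) | add(-2) ; probe: -2

Check, running the answer program on each example:
  44 -> 44 -> 35 -> 33
  -15 -> 15 -> 6 -> 4
  21 -> 21 -> 12 -> 10
  -45 -> 45 -> 36 -> 34
  41 -> 41 -> 32 -> 30
  33 -> 33 -> 24 -> 22
  probe: 9 -> 9 -> 0 -> -2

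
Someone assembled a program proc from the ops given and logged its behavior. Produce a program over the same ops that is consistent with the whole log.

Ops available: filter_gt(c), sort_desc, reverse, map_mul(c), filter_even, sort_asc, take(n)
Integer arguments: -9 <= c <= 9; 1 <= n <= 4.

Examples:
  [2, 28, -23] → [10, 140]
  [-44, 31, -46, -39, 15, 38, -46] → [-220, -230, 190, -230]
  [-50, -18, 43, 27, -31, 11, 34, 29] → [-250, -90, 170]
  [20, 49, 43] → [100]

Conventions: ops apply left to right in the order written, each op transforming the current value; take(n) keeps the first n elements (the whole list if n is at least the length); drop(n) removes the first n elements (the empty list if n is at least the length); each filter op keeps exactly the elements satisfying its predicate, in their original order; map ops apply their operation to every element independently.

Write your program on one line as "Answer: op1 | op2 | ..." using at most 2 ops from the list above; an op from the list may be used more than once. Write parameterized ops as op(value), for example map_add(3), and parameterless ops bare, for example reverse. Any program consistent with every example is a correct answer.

map_mul(5) | filter_even

Check, running the answer program on each example:
  [2, 28, -23] -> [10, 140, -115] -> [10, 140]
  [-44, 31, -46, -39, 15, 38, -46] -> [-220, 155, -230, -195, 75, 190, -230] -> [-220, -230, 190, -230]
  [-50, -18, 43, 27, -31, 11, 34, 29] -> [-250, -90, 215, 135, -155, 55, 170, 145] -> [-250, -90, 170]
  [20, 49, 43] -> [100, 245, 215] -> [100]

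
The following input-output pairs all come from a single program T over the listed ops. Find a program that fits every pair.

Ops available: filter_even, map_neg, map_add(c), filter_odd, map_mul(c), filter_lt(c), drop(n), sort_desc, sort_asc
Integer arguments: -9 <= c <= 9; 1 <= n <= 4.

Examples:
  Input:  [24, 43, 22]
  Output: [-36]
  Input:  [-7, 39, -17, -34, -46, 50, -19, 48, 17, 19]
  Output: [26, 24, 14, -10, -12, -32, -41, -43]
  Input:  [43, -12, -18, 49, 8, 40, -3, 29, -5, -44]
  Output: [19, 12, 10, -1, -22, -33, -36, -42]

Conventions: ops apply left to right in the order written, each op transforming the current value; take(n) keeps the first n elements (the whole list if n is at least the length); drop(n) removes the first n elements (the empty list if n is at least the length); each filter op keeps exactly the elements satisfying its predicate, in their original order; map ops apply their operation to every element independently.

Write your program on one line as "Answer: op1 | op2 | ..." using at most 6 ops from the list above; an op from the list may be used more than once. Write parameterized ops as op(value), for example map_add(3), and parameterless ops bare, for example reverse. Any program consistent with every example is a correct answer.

map_add(1) | map_add(-8) | map_neg | sort_desc | drop(2)

Check, running the answer program on each example:
  [24, 43, 22] -> [25, 44, 23] -> [17, 36, 15] -> [-17, -36, -15] -> [-15, -17, -36] -> [-36]
  [-7, 39, -17, -34, -46, 50, -19, 48, 17, 19] -> [-6, 40, -16, -33, -45, 51, -18, 49, 18, 20] -> [-14, 32, -24, -41, -53, 43, -26, 41, 10, 12] -> [14, -32, 24, 41, 53, -43, 26, -41, -10, -12] -> [53, 41, 26, 24, 14, -10, -12, -32, -41, -43] -> [26, 24, 14, -10, -12, -32, -41, -43]
  [43, -12, -18, 49, 8, 40, -3, 29, -5, -44] -> [44, -11, -17, 50, 9, 41, -2, 30, -4, -43] -> [36, -19, -25, 42, 1, 33, -10, 22, -12, -51] -> [-36, 19, 25, -42, -1, -33, 10, -22, 12, 51] -> [51, 25, 19, 12, 10, -1, -22, -33, -36, -42] -> [19, 12, 10, -1, -22, -33, -36, -42]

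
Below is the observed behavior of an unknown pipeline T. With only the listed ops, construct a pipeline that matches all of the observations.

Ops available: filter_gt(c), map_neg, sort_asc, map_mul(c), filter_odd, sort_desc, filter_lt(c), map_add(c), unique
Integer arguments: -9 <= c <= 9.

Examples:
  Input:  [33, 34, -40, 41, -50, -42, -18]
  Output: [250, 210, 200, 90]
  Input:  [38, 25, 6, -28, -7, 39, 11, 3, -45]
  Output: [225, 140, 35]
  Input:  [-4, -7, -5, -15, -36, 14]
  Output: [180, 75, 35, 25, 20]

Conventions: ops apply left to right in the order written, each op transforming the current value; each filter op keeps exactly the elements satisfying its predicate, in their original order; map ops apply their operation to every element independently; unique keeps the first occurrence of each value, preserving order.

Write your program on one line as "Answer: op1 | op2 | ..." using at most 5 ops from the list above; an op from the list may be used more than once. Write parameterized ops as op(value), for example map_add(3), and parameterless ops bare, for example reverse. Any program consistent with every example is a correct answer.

map_mul(-5) | filter_gt(1) | sort_asc | sort_desc

Check, running the answer program on each example:
  [33, 34, -40, 41, -50, -42, -18] -> [-165, -170, 200, -205, 250, 210, 90] -> [200, 250, 210, 90] -> [90, 200, 210, 250] -> [250, 210, 200, 90]
  [38, 25, 6, -28, -7, 39, 11, 3, -45] -> [-190, -125, -30, 140, 35, -195, -55, -15, 225] -> [140, 35, 225] -> [35, 140, 225] -> [225, 140, 35]
  [-4, -7, -5, -15, -36, 14] -> [20, 35, 25, 75, 180, -70] -> [20, 35, 25, 75, 180] -> [20, 25, 35, 75, 180] -> [180, 75, 35, 25, 20]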